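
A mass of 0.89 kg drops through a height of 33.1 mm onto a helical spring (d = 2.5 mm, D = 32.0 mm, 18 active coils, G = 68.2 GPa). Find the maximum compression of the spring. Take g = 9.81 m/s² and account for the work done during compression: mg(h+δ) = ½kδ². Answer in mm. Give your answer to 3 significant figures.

51.0 mm

k = Gd⁴/(8D³N_a) = (68.2×10³)(2.5⁴)/(8·32.0³·18) = 0.56459 N/mm
W = mg = 0.89 × 9.81 = 8.7309 N
½kδ² − Wδ − Wh = 0 → δ = (W + √(W² + 2kWh))/k
δ = (8.7309 + √(76.229 + 326.324))/0.56459 = (8.7309 + 20.064)/0.56459 = 51.001 mm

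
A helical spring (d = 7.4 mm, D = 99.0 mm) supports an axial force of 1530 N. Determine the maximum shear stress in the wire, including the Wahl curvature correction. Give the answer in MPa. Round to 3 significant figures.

Spring index C = D/d = 99.0/7.4 = 13.3784
K_W = (4C−1)/(4C−4) + 0.615/C = 52.514/49.514 + 0.0460 = 1.1066
τ₀ = 8FD/(πd³) = 8·1530·99.0/(π·7.4³) = 1.21176e+06/1273 = 951.86 MPa
τ_max = K·τ₀ = 1.1066 × 951.86 = 1053.3 MPa

1050 MPa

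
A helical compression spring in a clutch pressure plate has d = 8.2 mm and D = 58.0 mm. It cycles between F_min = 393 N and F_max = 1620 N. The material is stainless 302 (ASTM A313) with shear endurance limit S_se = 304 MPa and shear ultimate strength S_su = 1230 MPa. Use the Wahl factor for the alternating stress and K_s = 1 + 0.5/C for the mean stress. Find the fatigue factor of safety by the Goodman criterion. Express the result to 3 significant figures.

C = D/d = 58.0/8.2 = 7.0732; K_W = (4C−1)/(4C−4)+0.615/C = 1.2104; K_s = 1+0.5/C = 1.0707
F_a = (F_max−F_min)/2 = 613.5 N; F_m = (F_max+F_min)/2 = 1006.5 N
τ_a = K_W·8F_aD/(πd³) = 1.2104 × 164.34 = 198.92 MPa
τ_m = K_s·8F_mD/(πd³) = 1.0707 × 269.61 = 288.67 MPa
Goodman: 1/n_f = τ_a/S_se + τ_m/S_su = 198.92/304 + 288.67/1230 = 0.65435 + 0.23469 = 0.88904
n_f = 1/0.88904 = 1.125

1.12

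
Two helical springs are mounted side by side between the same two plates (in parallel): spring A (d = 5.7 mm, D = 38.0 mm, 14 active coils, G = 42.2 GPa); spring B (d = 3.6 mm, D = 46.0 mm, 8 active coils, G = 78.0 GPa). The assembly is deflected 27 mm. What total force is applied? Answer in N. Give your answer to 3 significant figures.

252 N

k_A = Gd⁴/(8D³N_a) = (42.2×10³)(5.7⁴)/(8·38.0³·14) = 7.2484 N/mm
k_B = Gd⁴/(8D³N_a) = (78.0×10³)(3.6⁴)/(8·46.0³·8) = 2.1031 N/mm
Parallel: k_eq = 7.2484 + 2.1031 = 9.3515 N/mm
F = k_eq·δ = 9.3515·27 = 252.49 N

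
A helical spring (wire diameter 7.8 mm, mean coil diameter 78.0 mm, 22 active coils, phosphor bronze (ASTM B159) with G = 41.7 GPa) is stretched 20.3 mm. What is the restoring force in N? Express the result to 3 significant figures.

37.5 N

k = Gd⁴/(8D³N_a) = (41.7×10³)(7.8⁴)/(8·78.0³·22) = 1.8481 N/mm
F = k·δ = 1.8481 × 20.3 = 37.516 N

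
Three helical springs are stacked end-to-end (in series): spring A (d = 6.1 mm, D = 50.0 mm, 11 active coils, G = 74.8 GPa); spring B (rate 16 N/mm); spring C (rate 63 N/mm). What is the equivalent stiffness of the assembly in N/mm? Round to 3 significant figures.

k_A = Gd⁴/(8D³N_a) = (74.8×10³)(6.1⁴)/(8·50.0³·11) = 9.4152 N/mm
Series: 1/k_eq = 1/9.4152 + 1/16 + 1/63 = 0.18458; k_eq = 5.4176 N/mm

5.42 N/mm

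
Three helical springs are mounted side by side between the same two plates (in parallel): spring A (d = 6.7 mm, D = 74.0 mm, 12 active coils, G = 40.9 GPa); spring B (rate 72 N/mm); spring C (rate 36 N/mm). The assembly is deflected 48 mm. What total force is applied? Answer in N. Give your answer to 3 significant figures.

5290 N

k_A = Gd⁴/(8D³N_a) = (40.9×10³)(6.7⁴)/(8·74.0³·12) = 2.1186 N/mm
Parallel: k_eq = 2.1186 + 72 + 36 = 110.12 N/mm
F = k_eq·δ = 110.12·48 = 5285.7 N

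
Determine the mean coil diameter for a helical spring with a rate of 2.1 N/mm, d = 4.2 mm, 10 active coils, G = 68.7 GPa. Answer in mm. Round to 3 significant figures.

50.3 mm

D = (Gd⁴/(8N_a·k))^(1/3) = (68.7×10³·4.2⁴/(8·10·2.1))^(1/3)
  = (127246)^(1/3) = 50.2977 mm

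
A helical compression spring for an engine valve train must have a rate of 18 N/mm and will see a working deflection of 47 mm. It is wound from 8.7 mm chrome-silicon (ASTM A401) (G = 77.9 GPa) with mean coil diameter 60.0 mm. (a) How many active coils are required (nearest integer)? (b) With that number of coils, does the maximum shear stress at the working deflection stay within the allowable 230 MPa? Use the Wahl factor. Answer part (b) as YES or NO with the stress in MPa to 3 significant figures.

N_a = Gd⁴/(8D³k) = (77.9×10³)(8.7⁴)/(8·60.0³·18) = 14.35 → N_a = 14
Actual rate k = Gd⁴/(8D³·14) = 18.448 N/mm
Working load F = kδ = 18.448·47 = 867.04 N
C = 60.0/8.7 = 6.8966; K_W = (4C−1)/(4C−4)+0.615/C = 1.2164
τ_max = K_W·8FD/(πd³) = 1.2164·201.18 = 244.7 MPa
τ_max > 230 MPa → exceeds allowable

(a) 14 coils; (b) NO, τ_max = 245 MPa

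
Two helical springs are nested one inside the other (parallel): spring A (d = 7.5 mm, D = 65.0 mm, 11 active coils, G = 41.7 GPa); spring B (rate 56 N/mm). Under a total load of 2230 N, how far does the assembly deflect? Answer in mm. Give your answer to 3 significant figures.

k_A = Gd⁴/(8D³N_a) = (41.7×10³)(7.5⁴)/(8·65.0³·11) = 5.4596 N/mm
Parallel: k_eq = 5.4596 + 56 = 61.46 N/mm
δ = F/k_eq = 2230/61.46 = 36.284 mm

36.3 mm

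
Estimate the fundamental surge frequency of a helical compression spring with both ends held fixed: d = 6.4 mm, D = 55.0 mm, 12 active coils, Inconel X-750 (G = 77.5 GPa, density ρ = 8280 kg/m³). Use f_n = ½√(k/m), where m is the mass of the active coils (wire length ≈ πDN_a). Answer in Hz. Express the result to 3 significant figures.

60.7 Hz

k = Gd⁴/(8D³N_a) = (77.5×10³)(6.4⁴)/(8·55.0³·12) = 8.1407 N/mm = 8140.7 N/m
Wire length L = πDN_a = π·55.0·12 = 2073.5 mm
m = ρ·(πd²/4)·L = 8280 × 32.17×10⁻⁶ m² × 2.0735 m = 0.5523 kg
f_n = ½√(k/m) = 0.5·√(8140.7/0.5523) = 0.5·√(14740) = 60.704 Hz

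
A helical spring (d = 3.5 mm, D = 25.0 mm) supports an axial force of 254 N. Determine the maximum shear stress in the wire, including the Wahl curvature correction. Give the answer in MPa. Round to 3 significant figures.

Spring index C = D/d = 25.0/3.5 = 7.1429
K_W = (4C−1)/(4C−4) + 0.615/C = 27.571/24.571 + 0.0861 = 1.2082
τ₀ = 8FD/(πd³) = 8·254·25.0/(π·3.5³) = 50800/134.7 = 377.15 MPa
τ_max = K·τ₀ = 1.2082 × 377.15 = 455.67 MPa

456 MPa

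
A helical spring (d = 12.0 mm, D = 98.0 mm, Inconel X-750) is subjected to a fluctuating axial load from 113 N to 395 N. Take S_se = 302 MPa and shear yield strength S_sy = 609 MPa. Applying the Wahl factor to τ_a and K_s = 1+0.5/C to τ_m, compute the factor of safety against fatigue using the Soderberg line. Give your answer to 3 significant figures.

C = D/d = 98.0/12.0 = 8.1667; K_W = (4C−1)/(4C−4)+0.615/C = 1.1800; K_s = 1+0.5/C = 1.0612
F_a = (F_max−F_min)/2 = 141 N; F_m = (F_max+F_min)/2 = 254 N
τ_a = K_W·8F_aD/(πd³) = 1.1800 × 20.363 = 24.027 MPa
τ_m = K_s·8F_mD/(πd³) = 1.0612 × 36.682 = 38.928 MPa
Soderberg: 1/n_f = τ_a/S_se + τ_m/S_sy = 24.027/302 + 38.928/609 = 0.07956 + 0.06392 = 0.14348
n_f = 1/0.14348 = 6.969

6.97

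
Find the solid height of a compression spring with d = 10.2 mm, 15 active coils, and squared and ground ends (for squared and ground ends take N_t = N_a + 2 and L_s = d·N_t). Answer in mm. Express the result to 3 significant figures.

173 mm

squared and ground ends: N_t = N_a + 2 = 15 + 2 = 17
L_s = d·N_t = 10.2 × 17 = 173.4 mm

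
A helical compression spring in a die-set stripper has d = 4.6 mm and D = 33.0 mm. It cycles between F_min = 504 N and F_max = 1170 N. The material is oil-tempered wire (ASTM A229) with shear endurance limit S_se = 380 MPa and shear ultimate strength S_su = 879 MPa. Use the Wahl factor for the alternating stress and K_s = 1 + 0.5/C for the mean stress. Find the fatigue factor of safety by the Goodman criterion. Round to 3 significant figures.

C = D/d = 33.0/4.6 = 7.1739; K_W = (4C−1)/(4C−4)+0.615/C = 1.2072; K_s = 1+0.5/C = 1.0697
F_a = (F_max−F_min)/2 = 333 N; F_m = (F_max+F_min)/2 = 837 N
τ_a = K_W·8F_aD/(πd³) = 1.2072 × 287.49 = 347.06 MPa
τ_m = K_s·8F_mD/(πd³) = 1.0697 × 722.61 = 772.98 MPa
Goodman: 1/n_f = τ_a/S_se + τ_m/S_su = 347.06/380 + 772.98/879 = 0.91332 + 0.87938 = 1.7927
n_f = 1/1.7927 = 0.5578

0.558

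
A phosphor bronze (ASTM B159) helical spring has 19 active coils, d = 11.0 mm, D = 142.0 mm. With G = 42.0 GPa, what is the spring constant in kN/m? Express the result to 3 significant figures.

k = Gd⁴/(8D³N_a) = (42.0×10³ × 11.0⁴) / (8 × 142.0³ × 19)
  = 6.14922e+08 / 4.3522e+08 = 1.4129 N/mm

1.41 kN/m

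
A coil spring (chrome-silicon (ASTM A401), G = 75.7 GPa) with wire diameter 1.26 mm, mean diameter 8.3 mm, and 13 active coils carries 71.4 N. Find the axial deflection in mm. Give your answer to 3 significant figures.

k = Gd⁴/(8D³N_a) = (75.7×10³)(1.26⁴)/(8·8.3³·13) = 3.2086 N/mm
δ = F/k = 71.4 / 3.2086 = 22.253 mm

22.3 mm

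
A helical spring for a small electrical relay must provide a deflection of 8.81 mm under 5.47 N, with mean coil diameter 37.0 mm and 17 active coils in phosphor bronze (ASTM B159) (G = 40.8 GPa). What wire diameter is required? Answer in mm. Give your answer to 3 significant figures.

Required rate k = F/δ = 5.47/8.81 = 0.62089 N/mm
d = (8D³N_a·k / G)^(1/4) = (8·37.0³·17·0.62089 / (40.8×10³))^0.25
  = (104.83)^0.25 = 3.1998 mm

3.20 mm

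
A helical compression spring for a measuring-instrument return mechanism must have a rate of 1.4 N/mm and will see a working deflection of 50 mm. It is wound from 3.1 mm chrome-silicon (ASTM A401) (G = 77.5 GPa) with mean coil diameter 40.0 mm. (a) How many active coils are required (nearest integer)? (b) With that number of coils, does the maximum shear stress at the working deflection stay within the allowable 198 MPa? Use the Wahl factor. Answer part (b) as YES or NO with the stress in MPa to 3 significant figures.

(a) 10 coils; (b) NO, τ_max = 265 MPa

N_a = Gd⁴/(8D³k) = (77.5×10³)(3.1⁴)/(8·40.0³·1.4) = 9.985 → N_a = 10
Actual rate k = Gd⁴/(8D³·10) = 1.3979 N/mm
Working load F = kδ = 1.3979·50 = 69.895 N
C = 40.0/3.1 = 12.9032; K_W = (4C−1)/(4C−4)+0.615/C = 1.1107
τ_max = K_W·8FD/(πd³) = 1.1107·238.98 = 265.43 MPa
τ_max > 198 MPa → exceeds allowable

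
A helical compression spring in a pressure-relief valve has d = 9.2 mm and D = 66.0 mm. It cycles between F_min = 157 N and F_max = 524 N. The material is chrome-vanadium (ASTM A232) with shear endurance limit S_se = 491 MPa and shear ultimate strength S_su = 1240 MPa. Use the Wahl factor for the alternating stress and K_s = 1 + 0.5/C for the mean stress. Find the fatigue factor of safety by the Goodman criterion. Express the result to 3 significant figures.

6.22

C = D/d = 66.0/9.2 = 7.1739; K_W = (4C−1)/(4C−4)+0.615/C = 1.2072; K_s = 1+0.5/C = 1.0697
F_a = (F_max−F_min)/2 = 183.5 N; F_m = (F_max+F_min)/2 = 340.5 N
τ_a = K_W·8F_aD/(πd³) = 1.2072 × 39.606 = 47.812 MPa
τ_m = K_s·8F_mD/(πd³) = 1.0697 × 73.492 = 78.614 MPa
Goodman: 1/n_f = τ_a/S_se + τ_m/S_su = 47.812/491 + 78.614/1240 = 0.09738 + 0.06340 = 0.16078
n_f = 1/0.16078 = 6.22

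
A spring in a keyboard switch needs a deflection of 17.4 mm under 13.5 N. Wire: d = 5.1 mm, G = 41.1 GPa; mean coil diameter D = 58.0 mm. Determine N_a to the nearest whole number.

23

Required rate k = F/δ = 13.5/17.4 = 0.77586 N/mm
N_a = Gd⁴/(8D³k) = (41.1×10³ × 5.1⁴)/(8 × 58.0³ × 0.77586)
    = 2.7805e+07 / 1.21104e+06 = 22.96 → 23 coils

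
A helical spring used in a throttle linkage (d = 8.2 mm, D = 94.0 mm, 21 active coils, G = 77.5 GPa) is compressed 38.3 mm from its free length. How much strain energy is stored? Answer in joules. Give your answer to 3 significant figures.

k = Gd⁴/(8D³N_a) = (77.5×10³)(8.2⁴)/(8·94.0³·21) = 2.5111 N/mm
U = ½kδ² = 0.5 × 2.5111 × 38.3² = 1841.8 N·mm = 1.8418 J

1.84 J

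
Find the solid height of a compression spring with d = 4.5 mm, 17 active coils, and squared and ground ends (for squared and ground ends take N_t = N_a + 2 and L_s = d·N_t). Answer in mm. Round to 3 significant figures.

85.5 mm

squared and ground ends: N_t = N_a + 2 = 17 + 2 = 19
L_s = d·N_t = 4.5 × 19 = 85.5 mm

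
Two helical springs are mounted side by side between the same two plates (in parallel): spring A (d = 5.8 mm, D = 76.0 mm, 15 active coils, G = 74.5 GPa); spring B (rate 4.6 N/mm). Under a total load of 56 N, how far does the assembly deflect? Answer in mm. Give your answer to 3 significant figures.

9.03 mm

k_A = Gd⁴/(8D³N_a) = (74.5×10³)(5.8⁴)/(8·76.0³·15) = 1.6005 N/mm
Parallel: k_eq = 1.6005 + 4.6 = 6.2005 N/mm
δ = F/k_eq = 56/6.2005 = 9.0316 mm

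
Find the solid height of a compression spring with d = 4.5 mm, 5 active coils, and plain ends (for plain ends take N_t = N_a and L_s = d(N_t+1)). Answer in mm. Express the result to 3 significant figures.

27.0 mm

plain ends: N_t = N_a = 5
L_s = d·(N_t+1) = 4.5 × 6 = 27 mm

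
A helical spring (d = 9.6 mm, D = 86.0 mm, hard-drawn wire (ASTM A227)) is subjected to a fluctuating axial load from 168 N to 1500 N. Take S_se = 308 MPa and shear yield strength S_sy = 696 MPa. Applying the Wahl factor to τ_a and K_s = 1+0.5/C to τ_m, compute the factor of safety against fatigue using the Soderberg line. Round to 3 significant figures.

C = D/d = 86.0/9.6 = 8.9583; K_W = (4C−1)/(4C−4)+0.615/C = 1.1629; K_s = 1+0.5/C = 1.0558
F_a = (F_max−F_min)/2 = 666 N; F_m = (F_max+F_min)/2 = 834 N
τ_a = K_W·8F_aD/(πd³) = 1.1629 × 164.85 = 191.71 MPa
τ_m = K_s·8F_mD/(πd³) = 1.0558 × 206.44 = 217.96 MPa
Soderberg: 1/n_f = τ_a/S_se + τ_m/S_sy = 191.71/308 + 217.96/696 = 0.62243 + 0.31316 = 0.93559
n_f = 1/0.93559 = 1.069

1.07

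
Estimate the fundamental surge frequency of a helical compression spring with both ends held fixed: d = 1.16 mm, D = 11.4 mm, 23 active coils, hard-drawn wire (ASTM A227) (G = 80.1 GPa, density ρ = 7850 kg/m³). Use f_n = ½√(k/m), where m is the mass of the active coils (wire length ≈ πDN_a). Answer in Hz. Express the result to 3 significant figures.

140 Hz

k = Gd⁴/(8D³N_a) = (80.1×10³)(1.16⁴)/(8·11.4³·23) = 0.53203 N/mm = 532.03 N/m
Wire length L = πDN_a = π·11.4·23 = 823.73 mm
m = ρ·(πd²/4)·L = 7850 × 1.0568×10⁻⁶ m² × 0.82373 m = 0.0068337 kg
f_n = ½√(k/m) = 0.5·√(532.03/0.0068337) = 0.5·√(77853) = 139.51 Hz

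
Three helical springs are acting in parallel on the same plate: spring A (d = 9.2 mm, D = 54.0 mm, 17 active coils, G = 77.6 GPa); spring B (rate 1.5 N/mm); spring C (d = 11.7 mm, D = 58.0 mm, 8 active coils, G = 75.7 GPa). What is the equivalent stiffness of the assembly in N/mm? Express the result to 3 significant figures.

k_A = Gd⁴/(8D³N_a) = (77.6×10³)(9.2⁴)/(8·54.0³·17) = 25.959 N/mm
k_C = Gd⁴/(8D³N_a) = (75.7×10³)(11.7⁴)/(8·58.0³·8) = 113.6 N/mm
Parallel: k_eq = 25.959 + 1.5 + 113.6 = 141.06 N/mm

141 N/mm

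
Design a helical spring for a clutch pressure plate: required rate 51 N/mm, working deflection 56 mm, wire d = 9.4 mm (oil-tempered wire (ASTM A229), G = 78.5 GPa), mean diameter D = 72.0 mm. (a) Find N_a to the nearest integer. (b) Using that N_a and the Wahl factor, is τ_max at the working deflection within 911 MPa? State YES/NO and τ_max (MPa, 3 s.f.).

(a) 4 coils; (b) YES, τ_max = 757 MPa

N_a = Gd⁴/(8D³k) = (78.5×10³)(9.4⁴)/(8·72.0³·51) = 4.025 → N_a = 4
Actual rate k = Gd⁴/(8D³·4) = 51.314 N/mm
Working load F = kδ = 51.314·56 = 2873.6 N
C = 72.0/9.4 = 7.6596; K_W = (4C−1)/(4C−4)+0.615/C = 1.1929
τ_max = K_W·8FD/(πd³) = 1.1929·634.32 = 756.69 MPa
τ_max ≤ 911 MPa → acceptable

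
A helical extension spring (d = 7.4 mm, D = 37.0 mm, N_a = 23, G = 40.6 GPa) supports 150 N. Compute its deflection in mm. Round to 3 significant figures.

11.5 mm

k = Gd⁴/(8D³N_a) = (40.6×10³)(7.4⁴)/(8·37.0³·23) = 13.063 N/mm
δ = F/k = 150 / 13.063 = 11.483 mm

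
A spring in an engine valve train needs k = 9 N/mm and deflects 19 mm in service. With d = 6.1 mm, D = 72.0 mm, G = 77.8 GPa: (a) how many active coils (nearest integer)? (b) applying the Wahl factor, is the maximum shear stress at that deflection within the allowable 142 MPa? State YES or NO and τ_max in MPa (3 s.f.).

(a) 4 coils; (b) NO, τ_max = 155 MPa

N_a = Gd⁴/(8D³k) = (77.8×10³)(6.1⁴)/(8·72.0³·9) = 4.008 → N_a = 4
Actual rate k = Gd⁴/(8D³·4) = 9.0189 N/mm
Working load F = kδ = 9.0189·19 = 171.36 N
C = 72.0/6.1 = 11.8033; K_W = (4C−1)/(4C−4)+0.615/C = 1.1215
τ_max = K_W·8FD/(πd³) = 1.1215·138.42 = 155.24 MPa
τ_max > 142 MPa → exceeds allowable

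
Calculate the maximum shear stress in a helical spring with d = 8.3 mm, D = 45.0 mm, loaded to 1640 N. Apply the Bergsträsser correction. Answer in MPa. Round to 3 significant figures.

417 MPa

Spring index C = D/d = 45.0/8.3 = 5.4217
K_B = (4C+2)/(4C−3) = 23.687/18.687 = 1.2676
τ₀ = 8FD/(πd³) = 8·1640·45.0/(π·8.3³) = 590400/1796.3 = 328.67 MPa
τ_max = K·τ₀ = 1.2676 × 328.67 = 416.61 MPa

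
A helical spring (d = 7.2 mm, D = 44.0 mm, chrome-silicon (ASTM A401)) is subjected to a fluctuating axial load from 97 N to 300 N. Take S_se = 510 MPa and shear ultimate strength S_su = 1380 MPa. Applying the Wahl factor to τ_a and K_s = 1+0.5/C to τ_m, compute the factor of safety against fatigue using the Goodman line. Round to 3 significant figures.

C = D/d = 44.0/7.2 = 6.1111; K_W = (4C−1)/(4C−4)+0.615/C = 1.2474; K_s = 1+0.5/C = 1.0818
F_a = (F_max−F_min)/2 = 101.5 N; F_m = (F_max+F_min)/2 = 198.5 N
τ_a = K_W·8F_aD/(πd³) = 1.2474 × 30.469 = 38.007 MPa
τ_m = K_s·8F_mD/(πd³) = 1.0818 × 59.588 = 64.463 MPa
Goodman: 1/n_f = τ_a/S_se + τ_m/S_su = 38.007/510 + 64.463/1380 = 0.07452 + 0.04671 = 0.12123
n_f = 1/0.12123 = 8.248

8.25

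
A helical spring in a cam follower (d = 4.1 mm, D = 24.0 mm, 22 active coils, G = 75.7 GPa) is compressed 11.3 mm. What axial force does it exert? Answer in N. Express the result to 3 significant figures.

k = Gd⁴/(8D³N_a) = (75.7×10³)(4.1⁴)/(8·24.0³·22) = 8.7919 N/mm
F = k·δ = 8.7919 × 11.3 = 99.349 N

99.3 N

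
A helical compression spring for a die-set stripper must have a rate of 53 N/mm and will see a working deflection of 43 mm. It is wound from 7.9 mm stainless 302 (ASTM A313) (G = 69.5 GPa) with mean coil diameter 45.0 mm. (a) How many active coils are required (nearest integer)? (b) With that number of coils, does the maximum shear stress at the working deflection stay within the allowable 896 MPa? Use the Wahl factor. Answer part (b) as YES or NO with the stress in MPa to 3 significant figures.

N_a = Gd⁴/(8D³k) = (69.5×10³)(7.9⁴)/(8·45.0³·53) = 7.006 → N_a = 7
Actual rate k = Gd⁴/(8D³·7) = 53.048 N/mm
Working load F = kδ = 53.048·43 = 2281.1 N
C = 45.0/7.9 = 5.6962; K_W = (4C−1)/(4C−4)+0.615/C = 1.2677
τ_max = K_W·8FD/(πd³) = 1.2677·530.16 = 672.07 MPa
τ_max ≤ 896 MPa → acceptable

(a) 7 coils; (b) YES, τ_max = 672 MPa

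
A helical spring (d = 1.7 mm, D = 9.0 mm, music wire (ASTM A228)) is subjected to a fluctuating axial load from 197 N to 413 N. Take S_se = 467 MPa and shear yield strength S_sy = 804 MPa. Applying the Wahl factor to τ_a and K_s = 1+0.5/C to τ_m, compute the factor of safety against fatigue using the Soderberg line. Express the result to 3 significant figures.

0.300

C = D/d = 9.0/1.7 = 5.2941; K_W = (4C−1)/(4C−4)+0.615/C = 1.2908; K_s = 1+0.5/C = 1.0944
F_a = (F_max−F_min)/2 = 108 N; F_m = (F_max+F_min)/2 = 305 N
τ_a = K_W·8F_aD/(πd³) = 1.2908 × 503.8 = 650.32 MPa
τ_m = K_s·8F_mD/(πd³) = 1.0944 × 1422.8 = 1557.1 MPa
Soderberg: 1/n_f = τ_a/S_se + τ_m/S_sy = 650.32/467 + 1557.1/804 = 1.39255 + 1.93675 = 3.3293
n_f = 1/3.3293 = 0.3004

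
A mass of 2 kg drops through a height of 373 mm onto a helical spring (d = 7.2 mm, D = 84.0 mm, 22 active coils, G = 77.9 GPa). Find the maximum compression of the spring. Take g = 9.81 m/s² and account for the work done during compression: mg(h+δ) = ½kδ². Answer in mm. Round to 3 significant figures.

k = Gd⁴/(8D³N_a) = (77.9×10³)(7.2⁴)/(8·84.0³·22) = 2.0069 N/mm
W = mg = 2 × 9.81 = 19.62 N
½kδ² − Wδ − Wh = 0 → δ = (W + √(W² + 2kWh))/k
δ = (19.62 + √(384.94 + 29373.4))/2.0069 = (19.62 + 172.51)/2.0069 = 95.735 mm

95.7 mm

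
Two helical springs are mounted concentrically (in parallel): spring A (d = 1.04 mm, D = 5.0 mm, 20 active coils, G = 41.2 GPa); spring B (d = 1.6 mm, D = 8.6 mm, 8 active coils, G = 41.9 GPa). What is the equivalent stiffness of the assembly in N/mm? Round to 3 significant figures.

9.16 N/mm

k_A = Gd⁴/(8D³N_a) = (41.2×10³)(1.04⁴)/(8·5.0³·20) = 2.4099 N/mm
k_B = Gd⁴/(8D³N_a) = (41.9×10³)(1.6⁴)/(8·8.6³·8) = 6.7456 N/mm
Parallel: k_eq = 2.4099 + 6.7456 = 9.1555 N/mm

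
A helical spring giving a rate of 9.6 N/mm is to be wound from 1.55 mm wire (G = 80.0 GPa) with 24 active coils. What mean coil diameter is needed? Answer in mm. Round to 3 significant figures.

6.30 mm

D = (Gd⁴/(8N_a·k))^(1/3) = (80.0×10³·1.55⁴/(8·24·9.6))^(1/3)
  = (250.521)^(1/3) = 6.3040 mm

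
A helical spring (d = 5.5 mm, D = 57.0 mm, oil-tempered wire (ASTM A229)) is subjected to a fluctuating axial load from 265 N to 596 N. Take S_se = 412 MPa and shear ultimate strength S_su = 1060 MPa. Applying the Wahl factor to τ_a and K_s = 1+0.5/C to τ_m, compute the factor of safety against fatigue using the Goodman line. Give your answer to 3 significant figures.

C = D/d = 57.0/5.5 = 10.3636; K_W = (4C−1)/(4C−4)+0.615/C = 1.1394; K_s = 1+0.5/C = 1.0482
F_a = (F_max−F_min)/2 = 165.5 N; F_m = (F_max+F_min)/2 = 430.5 N
τ_a = K_W·8F_aD/(πd³) = 1.1394 × 144.39 = 164.52 MPa
τ_m = K_s·8F_mD/(πd³) = 1.0482 × 375.58 = 393.7 MPa
Goodman: 1/n_f = τ_a/S_se + τ_m/S_su = 164.52/412 + 393.7/1060 = 0.39932 + 0.37141 = 0.77073
n_f = 1/0.77073 = 1.297

1.30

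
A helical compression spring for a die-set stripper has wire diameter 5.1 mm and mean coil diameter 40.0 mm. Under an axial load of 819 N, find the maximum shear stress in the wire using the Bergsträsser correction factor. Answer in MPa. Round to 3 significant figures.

Spring index C = D/d = 40.0/5.1 = 7.8431
K_B = (4C+2)/(4C−3) = 33.373/28.373 = 1.1762
τ₀ = 8FD/(πd³) = 8·819·40.0/(π·5.1³) = 262080/416.74 = 628.89 MPa
τ_max = K·τ₀ = 1.1762 × 628.89 = 739.72 MPa

740 MPa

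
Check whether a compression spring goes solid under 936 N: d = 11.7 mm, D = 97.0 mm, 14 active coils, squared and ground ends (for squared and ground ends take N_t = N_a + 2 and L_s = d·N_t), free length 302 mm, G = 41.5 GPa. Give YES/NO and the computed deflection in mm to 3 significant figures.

YES, δ = 123 mm

k = Gd⁴/(8D³N_a) = (41.5×10³)(11.7⁴)/(8·97.0³·14) = 7.6078 N/mm
N_t = 16; L_s = 11.7·16 = 187.2 mm; δ_solid = L₀ − L_s = 302 − 187.2 = 114.8 mm
δ = F/k = 936/7.6078 = 123.03 mm
δ ≥ δ_solid → spring goes solid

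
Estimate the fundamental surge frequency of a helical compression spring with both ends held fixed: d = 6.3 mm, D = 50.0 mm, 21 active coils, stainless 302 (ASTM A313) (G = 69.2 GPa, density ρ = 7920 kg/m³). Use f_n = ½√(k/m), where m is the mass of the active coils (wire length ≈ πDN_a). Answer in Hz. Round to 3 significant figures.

39.9 Hz

k = Gd⁴/(8D³N_a) = (69.2×10³)(6.3⁴)/(8·50.0³·21) = 5.191 N/mm = 5191 N/m
Wire length L = πDN_a = π·50.0·21 = 3298.7 mm
m = ρ·(πd²/4)·L = 7920 × 31.172×10⁻⁶ m² × 3.2987 m = 0.8144 kg
f_n = ½√(k/m) = 0.5·√(5191/0.8144) = 0.5·√(6374) = 39.919 Hz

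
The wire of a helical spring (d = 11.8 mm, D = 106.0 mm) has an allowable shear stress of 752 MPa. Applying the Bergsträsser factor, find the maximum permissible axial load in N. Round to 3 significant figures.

3970 N

C = D/d = 106.0/11.8 = 8.9831
K_B = (4C+2)/(4C−3) = 37.932/32.932 = 1.1518
τ_max = K·8FD/(πd³) → F_max = τ_allow·πd³/(8DK)
F_max = 752·π·11.8³/(8·106.0·1.1518) = 3.8816e+06/976.75 = 3974 N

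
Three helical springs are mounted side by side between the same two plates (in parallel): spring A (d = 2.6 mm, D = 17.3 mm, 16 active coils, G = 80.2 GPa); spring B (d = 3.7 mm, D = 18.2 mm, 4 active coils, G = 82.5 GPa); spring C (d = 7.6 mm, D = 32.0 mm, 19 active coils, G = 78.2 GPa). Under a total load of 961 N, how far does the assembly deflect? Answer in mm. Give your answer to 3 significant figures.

k_A = Gd⁴/(8D³N_a) = (80.2×10³)(2.6⁴)/(8·17.3³·16) = 5.5299 N/mm
k_B = Gd⁴/(8D³N_a) = (82.5×10³)(3.7⁴)/(8·18.2³·4) = 80.149 N/mm
k_C = Gd⁴/(8D³N_a) = (78.2×10³)(7.6⁴)/(8·32.0³·19) = 52.38 N/mm
Parallel: k_eq = 5.5299 + 80.149 + 52.38 = 138.06 N/mm
δ = F/k_eq = 961/138.06 = 6.9608 mm

6.96 mm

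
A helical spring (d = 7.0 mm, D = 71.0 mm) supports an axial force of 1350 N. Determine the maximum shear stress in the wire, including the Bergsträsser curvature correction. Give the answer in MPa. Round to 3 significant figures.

Spring index C = D/d = 71.0/7.0 = 10.1429
K_B = (4C+2)/(4C−3) = 42.571/37.571 = 1.1331
τ₀ = 8FD/(πd³) = 8·1350·71.0/(π·7.0³) = 766800/1077.6 = 711.6 MPa
τ_max = K·τ₀ = 1.1331 × 711.6 = 806.3 MPa

806 MPa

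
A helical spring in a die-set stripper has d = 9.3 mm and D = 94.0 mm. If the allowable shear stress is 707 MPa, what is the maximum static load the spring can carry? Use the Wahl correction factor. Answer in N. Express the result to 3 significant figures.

2080 N

C = D/d = 94.0/9.3 = 10.1075
K_W = (4C−1)/(4C−4) + 0.615/C = 39.430/36.430 + 0.0608 = 1.1432
τ_max = K·8FD/(πd³) → F_max = τ_allow·πd³/(8DK)
F_max = 707·π·9.3³/(8·94.0·1.1432) = 1.7866e+06/859.68 = 2078.2 N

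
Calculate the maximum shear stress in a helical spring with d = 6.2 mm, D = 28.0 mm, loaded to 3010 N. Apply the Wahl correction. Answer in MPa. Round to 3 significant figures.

Spring index C = D/d = 28.0/6.2 = 4.5161
K_W = (4C−1)/(4C−4) + 0.615/C = 17.065/14.065 + 0.1362 = 1.3495
τ₀ = 8FD/(πd³) = 8·3010·28.0/(π·6.2³) = 674240/748.73 = 900.51 MPa
τ_max = K·τ₀ = 1.3495 × 900.51 = 1215.2 MPa

1220 MPa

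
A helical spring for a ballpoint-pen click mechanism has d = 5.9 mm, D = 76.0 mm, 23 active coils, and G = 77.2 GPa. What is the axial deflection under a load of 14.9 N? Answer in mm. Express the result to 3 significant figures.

k = Gd⁴/(8D³N_a) = (77.2×10³)(5.9⁴)/(8·76.0³·23) = 1.1582 N/mm
δ = F/k = 14.9 / 1.1582 = 12.865 mm

12.9 mm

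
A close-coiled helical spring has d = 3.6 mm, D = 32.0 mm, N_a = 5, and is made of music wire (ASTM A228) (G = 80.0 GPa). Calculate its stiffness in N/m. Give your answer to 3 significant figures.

10300 N/m

k = Gd⁴/(8D³N_a) = (80.0×10³ × 3.6⁴) / (8 × 32.0³ × 5)
  = 1.34369e+07 / 1.31072e+06 = 10.252 N/mm = 10252 N/m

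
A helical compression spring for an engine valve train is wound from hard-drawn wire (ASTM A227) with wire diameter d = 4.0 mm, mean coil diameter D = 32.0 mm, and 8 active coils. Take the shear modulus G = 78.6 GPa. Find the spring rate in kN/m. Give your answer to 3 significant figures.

k = Gd⁴/(8D³N_a) = (78.6×10³ × 4.0⁴) / (8 × 32.0³ × 8)
  = 2.01216e+07 / 2.09715e+06 = 9.5947 N/mm

9.59 kN/m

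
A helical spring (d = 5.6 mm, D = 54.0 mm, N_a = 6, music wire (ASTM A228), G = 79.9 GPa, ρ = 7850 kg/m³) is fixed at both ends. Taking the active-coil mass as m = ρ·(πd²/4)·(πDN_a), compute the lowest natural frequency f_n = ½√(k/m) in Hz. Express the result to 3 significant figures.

k = Gd⁴/(8D³N_a) = (79.9×10³)(5.6⁴)/(8·54.0³·6) = 10.396 N/mm = 10396 N/m
Wire length L = πDN_a = π·54.0·6 = 1017.9 mm
m = ρ·(πd²/4)·L = 7850 × 24.63×10⁻⁶ m² × 1.0179 m = 0.1968 kg
f_n = ½√(k/m) = 0.5·√(10396/0.1968) = 0.5·√(52826) = 114.92 Hz

115 Hz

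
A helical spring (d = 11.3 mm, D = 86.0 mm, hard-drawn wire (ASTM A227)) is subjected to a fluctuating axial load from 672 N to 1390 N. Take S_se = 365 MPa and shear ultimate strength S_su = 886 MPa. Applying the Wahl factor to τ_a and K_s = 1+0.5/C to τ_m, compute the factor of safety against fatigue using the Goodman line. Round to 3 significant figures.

C = D/d = 86.0/11.3 = 7.6106; K_W = (4C−1)/(4C−4)+0.615/C = 1.1943; K_s = 1+0.5/C = 1.0657
F_a = (F_max−F_min)/2 = 359 N; F_m = (F_max+F_min)/2 = 1031 N
τ_a = K_W·8F_aD/(πd³) = 1.1943 × 54.488 = 65.072 MPa
τ_m = K_s·8F_mD/(πd³) = 1.0657 × 156.48 = 166.76 MPa
Goodman: 1/n_f = τ_a/S_se + τ_m/S_su = 65.072/365 + 166.76/886 = 0.17828 + 0.18822 = 0.3665
n_f = 1/0.3665 = 2.729

2.73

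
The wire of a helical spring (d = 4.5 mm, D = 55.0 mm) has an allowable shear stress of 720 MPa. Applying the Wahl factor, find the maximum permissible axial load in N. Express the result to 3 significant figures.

C = D/d = 55.0/4.5 = 12.2222
K_W = (4C−1)/(4C−4) + 0.615/C = 47.889/44.889 + 0.0503 = 1.1171
τ_max = K·8FD/(πd³) → F_max = τ_allow·πd³/(8DK)
F_max = 720·π·4.5³/(8·55.0·1.1171) = 2.0612e+05/491.55 = 419.33 N

419 N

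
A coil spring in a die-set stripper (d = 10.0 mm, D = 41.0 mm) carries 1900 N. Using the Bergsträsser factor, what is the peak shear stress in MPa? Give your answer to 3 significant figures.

272 MPa

Spring index C = D/d = 41.0/10.0 = 4.1000
K_B = (4C+2)/(4C−3) = 18.400/13.400 = 1.3731
τ₀ = 8FD/(πd³) = 8·1900·41.0/(π·10.0³) = 623200/3141.6 = 198.37 MPa
τ_max = K·τ₀ = 1.3731 × 198.37 = 272.39 MPa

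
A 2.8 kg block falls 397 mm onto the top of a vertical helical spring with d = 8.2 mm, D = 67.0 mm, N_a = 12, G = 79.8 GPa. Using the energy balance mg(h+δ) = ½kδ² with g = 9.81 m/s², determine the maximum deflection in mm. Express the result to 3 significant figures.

44.0 mm

k = Gd⁴/(8D³N_a) = (79.8×10³)(8.2⁴)/(8·67.0³·12) = 12.496 N/mm
W = mg = 2.8 × 9.81 = 27.468 N
½kδ² − Wδ − Wh = 0 → δ = (W + √(W² + 2kWh))/k
δ = (27.468 + √(754.49 + 272527))/12.496 = (27.468 + 522.76)/12.496 = 44.033 mm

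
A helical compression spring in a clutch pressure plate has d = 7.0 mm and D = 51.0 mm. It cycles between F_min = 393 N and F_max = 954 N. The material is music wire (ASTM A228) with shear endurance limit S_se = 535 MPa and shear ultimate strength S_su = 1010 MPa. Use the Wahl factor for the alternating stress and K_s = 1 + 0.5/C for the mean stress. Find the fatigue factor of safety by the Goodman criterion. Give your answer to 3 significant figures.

1.97

C = D/d = 51.0/7.0 = 7.2857; K_W = (4C−1)/(4C−4)+0.615/C = 1.2037; K_s = 1+0.5/C = 1.0686
F_a = (F_max−F_min)/2 = 280.5 N; F_m = (F_max+F_min)/2 = 673.5 N
τ_a = K_W·8F_aD/(πd³) = 1.2037 × 106.21 = 127.84 MPa
τ_m = K_s·8F_mD/(πd³) = 1.0686 × 255.01 = 272.51 MPa
Goodman: 1/n_f = τ_a/S_se + τ_m/S_su = 127.84/535 + 272.51/1010 = 0.23896 + 0.26981 = 0.50877
n_f = 1/0.50877 = 1.966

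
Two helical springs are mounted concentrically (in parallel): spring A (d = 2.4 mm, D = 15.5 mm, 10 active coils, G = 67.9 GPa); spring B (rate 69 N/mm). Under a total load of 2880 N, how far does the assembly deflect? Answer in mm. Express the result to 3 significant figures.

37.6 mm

k_A = Gd⁴/(8D³N_a) = (67.9×10³)(2.4⁴)/(8·15.5³·10) = 7.5619 N/mm
Parallel: k_eq = 7.5619 + 69 = 76.562 N/mm
δ = F/k_eq = 2880/76.562 = 37.617 mm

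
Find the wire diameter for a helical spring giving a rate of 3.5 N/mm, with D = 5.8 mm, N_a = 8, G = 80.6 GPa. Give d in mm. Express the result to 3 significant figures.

d = (8D³N_a·k / G)^(1/4) = (8·5.8³·8·3.5 / (80.6×10³))^0.25
  = (0.54225)^0.25 = 0.8581 mm

0.858 mm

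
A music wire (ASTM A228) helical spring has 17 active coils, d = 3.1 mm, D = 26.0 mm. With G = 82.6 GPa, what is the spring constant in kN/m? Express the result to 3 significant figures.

3.19 kN/m

k = Gd⁴/(8D³N_a) = (82.6×10³ × 3.1⁴) / (8 × 26.0³ × 17)
  = 7.62828e+06 / 2.39034e+06 = 3.1913 N/mm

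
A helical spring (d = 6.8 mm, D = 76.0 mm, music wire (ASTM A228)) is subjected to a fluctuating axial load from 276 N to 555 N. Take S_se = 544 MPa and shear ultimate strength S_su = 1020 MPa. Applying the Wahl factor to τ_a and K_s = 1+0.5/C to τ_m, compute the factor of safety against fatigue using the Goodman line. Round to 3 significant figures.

C = D/d = 76.0/6.8 = 11.1765; K_W = (4C−1)/(4C−4)+0.615/C = 1.1287; K_s = 1+0.5/C = 1.0447
F_a = (F_max−F_min)/2 = 139.5 N; F_m = (F_max+F_min)/2 = 415.5 N
τ_a = K_W·8F_aD/(πd³) = 1.1287 × 85.862 = 96.915 MPa
τ_m = K_s·8F_mD/(πd³) = 1.0447 × 255.74 = 267.18 MPa
Goodman: 1/n_f = τ_a/S_se + τ_m/S_su = 96.915/544 + 267.18/1020 = 0.17815 + 0.26194 = 0.44009
n_f = 1/0.44009 = 2.272

2.27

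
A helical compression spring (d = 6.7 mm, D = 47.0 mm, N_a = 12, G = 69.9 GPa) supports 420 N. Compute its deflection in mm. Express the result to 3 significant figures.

29.7 mm

k = Gd⁴/(8D³N_a) = (69.9×10³)(6.7⁴)/(8·47.0³·12) = 14.132 N/mm
δ = F/k = 420 / 14.132 = 29.719 mm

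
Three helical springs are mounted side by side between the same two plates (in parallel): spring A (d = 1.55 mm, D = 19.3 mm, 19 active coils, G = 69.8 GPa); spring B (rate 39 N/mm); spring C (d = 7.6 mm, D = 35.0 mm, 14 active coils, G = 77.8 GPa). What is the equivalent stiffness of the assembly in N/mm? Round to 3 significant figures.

k_A = Gd⁴/(8D³N_a) = (69.8×10³)(1.55⁴)/(8·19.3³·19) = 0.36869 N/mm
k_C = Gd⁴/(8D³N_a) = (77.8×10³)(7.6⁴)/(8·35.0³·14) = 54.052 N/mm
Parallel: k_eq = 0.36869 + 39 + 54.052 = 93.421 N/mm

93.4 N/mm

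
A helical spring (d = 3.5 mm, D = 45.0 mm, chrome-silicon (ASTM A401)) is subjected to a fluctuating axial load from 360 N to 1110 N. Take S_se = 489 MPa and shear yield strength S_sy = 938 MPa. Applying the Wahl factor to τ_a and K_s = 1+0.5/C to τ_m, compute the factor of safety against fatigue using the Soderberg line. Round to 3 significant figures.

0.225

C = D/d = 45.0/3.5 = 12.8571; K_W = (4C−1)/(4C−4)+0.615/C = 1.1111; K_s = 1+0.5/C = 1.0389
F_a = (F_max−F_min)/2 = 375 N; F_m = (F_max+F_min)/2 = 735 N
τ_a = K_W·8F_aD/(πd³) = 1.1111 × 1002.3 = 1113.6 MPa
τ_m = K_s·8F_mD/(πd³) = 1.0389 × 1964.4 = 2040.8 MPa
Soderberg: 1/n_f = τ_a/S_se + τ_m/S_sy = 1113.6/489 + 2040.8/938 = 2.27729 + 2.17572 = 4.453
n_f = 1/4.453 = 0.2246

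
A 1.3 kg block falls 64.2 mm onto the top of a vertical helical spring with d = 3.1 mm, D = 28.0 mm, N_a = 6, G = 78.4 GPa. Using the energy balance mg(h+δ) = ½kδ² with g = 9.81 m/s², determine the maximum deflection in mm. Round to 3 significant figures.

k = Gd⁴/(8D³N_a) = (78.4×10³)(3.1⁴)/(8·28.0³·6) = 6.8714 N/mm
W = mg = 1.3 × 9.81 = 12.753 N
½kδ² − Wδ − Wh = 0 → δ = (W + √(W² + 2kWh))/k
δ = (12.753 + √(162.64 + 11251.9))/6.8714 = (12.753 + 106.84)/6.8714 = 17.404 mm

17.4 mm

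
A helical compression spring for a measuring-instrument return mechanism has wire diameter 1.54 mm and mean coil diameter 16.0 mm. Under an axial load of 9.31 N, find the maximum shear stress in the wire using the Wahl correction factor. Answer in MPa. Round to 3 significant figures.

118 MPa

Spring index C = D/d = 16.0/1.54 = 10.3896
K_W = (4C−1)/(4C−4) + 0.615/C = 40.558/37.558 + 0.0592 = 1.1391
τ₀ = 8FD/(πd³) = 8·9.31·16.0/(π·1.54³) = 1191.68/11.474 = 103.86 MPa
τ_max = K·τ₀ = 1.1391 × 103.86 = 118.3 MPa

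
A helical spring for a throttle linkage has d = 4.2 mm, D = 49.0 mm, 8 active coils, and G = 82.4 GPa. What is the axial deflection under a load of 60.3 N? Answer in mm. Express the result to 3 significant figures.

17.7 mm

k = Gd⁴/(8D³N_a) = (82.4×10³)(4.2⁴)/(8·49.0³·8) = 3.4053 N/mm
δ = F/k = 60.3 / 3.4053 = 17.708 mm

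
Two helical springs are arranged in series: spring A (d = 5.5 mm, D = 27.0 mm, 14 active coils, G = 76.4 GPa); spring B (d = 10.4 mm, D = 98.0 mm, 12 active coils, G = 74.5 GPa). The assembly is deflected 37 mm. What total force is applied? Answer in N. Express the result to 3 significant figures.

274 N

k_A = Gd⁴/(8D³N_a) = (76.4×10³)(5.5⁴)/(8·27.0³·14) = 31.713 N/mm
k_B = Gd⁴/(8D³N_a) = (74.5×10³)(10.4⁴)/(8·98.0³·12) = 9.6458 N/mm
Series: 1/k_eq = 1/31.713 + 1/9.6458 = 0.1352; k_eq = 7.3962 N/mm
F = k_eq·δ = 7.3962·37 = 273.66 N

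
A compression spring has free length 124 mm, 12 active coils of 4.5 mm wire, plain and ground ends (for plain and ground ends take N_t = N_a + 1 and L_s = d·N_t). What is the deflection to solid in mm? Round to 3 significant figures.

65.5 mm

N_t = 13; L_s = 4.5·13 = 58.5 mm
δ_solid = L₀ − L_s = 124 − 58.5 = 65.5 mm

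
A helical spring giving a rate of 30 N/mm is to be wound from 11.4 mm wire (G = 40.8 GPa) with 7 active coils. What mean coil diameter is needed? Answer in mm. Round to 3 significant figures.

74.3 mm

D = (Gd⁴/(8N_a·k))^(1/3) = (40.8×10³·11.4⁴/(8·7·30))^(1/3)
  = (410176)^(1/3) = 74.3002 mm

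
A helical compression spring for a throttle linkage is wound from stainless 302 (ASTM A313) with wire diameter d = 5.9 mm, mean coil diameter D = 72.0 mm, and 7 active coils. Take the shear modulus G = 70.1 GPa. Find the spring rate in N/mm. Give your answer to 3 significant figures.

k = Gd⁴/(8D³N_a) = (70.1×10³ × 5.9⁴) / (8 × 72.0³ × 7)
  = 8.49427e+07 / 2.09019e+07 = 4.0639 N/mm

4.06 N/mm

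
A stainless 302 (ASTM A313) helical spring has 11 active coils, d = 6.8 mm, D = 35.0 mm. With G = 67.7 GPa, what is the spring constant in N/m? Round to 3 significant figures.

38400 N/m

k = Gd⁴/(8D³N_a) = (67.7×10³ × 6.8⁴) / (8 × 35.0³ × 11)
  = 1.44752e+08 / 3.773e+06 = 38.365 N/mm = 38365 N/m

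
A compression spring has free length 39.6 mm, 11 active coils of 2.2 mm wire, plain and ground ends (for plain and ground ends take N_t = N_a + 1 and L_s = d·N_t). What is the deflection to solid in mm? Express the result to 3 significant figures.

N_t = 12; L_s = 2.2·12 = 26.4 mm
δ_solid = L₀ − L_s = 39.6 − 26.4 = 13.2 mm

13.2 mm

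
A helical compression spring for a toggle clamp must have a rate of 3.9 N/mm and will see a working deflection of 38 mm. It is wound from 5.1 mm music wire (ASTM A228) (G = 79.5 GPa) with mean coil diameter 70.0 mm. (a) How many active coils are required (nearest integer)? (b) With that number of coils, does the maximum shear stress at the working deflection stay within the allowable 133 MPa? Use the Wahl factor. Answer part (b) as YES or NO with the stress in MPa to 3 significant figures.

N_a = Gd⁴/(8D³k) = (79.5×10³)(5.1⁴)/(8·70.0³·3.9) = 5.026 → N_a = 5
Actual rate k = Gd⁴/(8D³·5) = 3.9201 N/mm
Working load F = kδ = 3.9201·38 = 148.96 N
C = 70.0/5.1 = 13.7255; K_W = (4C−1)/(4C−4)+0.615/C = 1.1037
τ_max = K_W·8FD/(πd³) = 1.1037·200.17 = 220.94 MPa
τ_max > 133 MPa → exceeds allowable

(a) 5 coils; (b) NO, τ_max = 221 MPa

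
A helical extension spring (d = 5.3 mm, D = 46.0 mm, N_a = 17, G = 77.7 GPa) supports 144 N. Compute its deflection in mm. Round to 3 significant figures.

k = Gd⁴/(8D³N_a) = (77.7×10³)(5.3⁴)/(8·46.0³·17) = 4.6314 N/mm
δ = F/k = 144 / 4.6314 = 31.092 mm

31.1 mm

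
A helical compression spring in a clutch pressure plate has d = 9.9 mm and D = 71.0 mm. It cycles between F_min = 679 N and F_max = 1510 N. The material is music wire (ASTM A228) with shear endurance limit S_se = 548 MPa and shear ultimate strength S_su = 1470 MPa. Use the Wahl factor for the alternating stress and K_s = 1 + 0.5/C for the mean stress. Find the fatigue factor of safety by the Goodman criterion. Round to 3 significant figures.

3.14

C = D/d = 71.0/9.9 = 7.1717; K_W = (4C−1)/(4C−4)+0.615/C = 1.2073; K_s = 1+0.5/C = 1.0697
F_a = (F_max−F_min)/2 = 415.5 N; F_m = (F_max+F_min)/2 = 1094.5 N
τ_a = K_W·8F_aD/(πd³) = 1.2073 × 77.422 = 93.47 MPa
τ_m = K_s·8F_mD/(πd³) = 1.0697 × 203.94 = 218.16 MPa
Goodman: 1/n_f = τ_a/S_se + τ_m/S_su = 93.47/548 + 218.16/1470 = 0.17056 + 0.14841 = 0.31897
n_f = 1/0.31897 = 3.135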